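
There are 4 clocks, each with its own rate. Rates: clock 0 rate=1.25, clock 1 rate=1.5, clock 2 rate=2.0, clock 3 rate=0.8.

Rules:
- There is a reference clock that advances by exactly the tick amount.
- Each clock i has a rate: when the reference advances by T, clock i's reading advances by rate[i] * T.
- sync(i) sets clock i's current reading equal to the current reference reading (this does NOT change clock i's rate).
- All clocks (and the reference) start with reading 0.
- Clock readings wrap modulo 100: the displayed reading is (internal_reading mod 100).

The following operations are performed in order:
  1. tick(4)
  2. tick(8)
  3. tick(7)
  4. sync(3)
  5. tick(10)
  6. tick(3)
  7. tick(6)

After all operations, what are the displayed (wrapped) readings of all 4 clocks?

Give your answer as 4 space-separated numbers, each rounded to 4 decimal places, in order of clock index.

Answer: 47.5000 57.0000 76.0000 34.2000

Derivation:
After op 1 tick(4): ref=4.0000 raw=[5.0000 6.0000 8.0000 3.2000]
After op 2 tick(8): ref=12.0000 raw=[15.0000 18.0000 24.0000 9.6000]
After op 3 tick(7): ref=19.0000 raw=[23.7500 28.5000 38.0000 15.2000]
After op 4 sync(3): ref=19.0000 raw=[23.7500 28.5000 38.0000 19.0000]
After op 5 tick(10): ref=29.0000 raw=[36.2500 43.5000 58.0000 27.0000]
After op 6 tick(3): ref=32.0000 raw=[40.0000 48.0000 64.0000 29.4000]
After op 7 tick(6): ref=38.0000 raw=[47.5000 57.0000 76.0000 34.2000]
Wrap final raw readings (mod 100): 47.5000 mod 100 = 47.5000; 57.0000 mod 100 = 57.0000; 76.0000 mod 100 = 76.0000; 34.2000 mod 100 = 34.2000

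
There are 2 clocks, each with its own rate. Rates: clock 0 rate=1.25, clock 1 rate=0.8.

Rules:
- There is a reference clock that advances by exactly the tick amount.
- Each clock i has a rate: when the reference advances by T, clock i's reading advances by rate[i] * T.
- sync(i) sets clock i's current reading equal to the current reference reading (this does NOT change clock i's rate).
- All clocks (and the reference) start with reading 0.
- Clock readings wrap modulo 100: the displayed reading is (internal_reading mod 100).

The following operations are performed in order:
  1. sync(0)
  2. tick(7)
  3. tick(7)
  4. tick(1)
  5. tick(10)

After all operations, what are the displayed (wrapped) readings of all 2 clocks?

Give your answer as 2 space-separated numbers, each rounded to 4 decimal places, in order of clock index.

After op 1 sync(0): ref=0.0000 raw=[0.0000 0.0000]
After op 2 tick(7): ref=7.0000 raw=[8.7500 5.6000]
After op 3 tick(7): ref=14.0000 raw=[17.5000 11.2000]
After op 4 tick(1): ref=15.0000 raw=[18.7500 12.0000]
After op 5 tick(10): ref=25.0000 raw=[31.2500 20.0000]
Wrap final raw readings (mod 100): 31.2500 mod 100 = 31.2500; 20.0000 mod 100 = 20.0000

Answer: 31.2500 20.0000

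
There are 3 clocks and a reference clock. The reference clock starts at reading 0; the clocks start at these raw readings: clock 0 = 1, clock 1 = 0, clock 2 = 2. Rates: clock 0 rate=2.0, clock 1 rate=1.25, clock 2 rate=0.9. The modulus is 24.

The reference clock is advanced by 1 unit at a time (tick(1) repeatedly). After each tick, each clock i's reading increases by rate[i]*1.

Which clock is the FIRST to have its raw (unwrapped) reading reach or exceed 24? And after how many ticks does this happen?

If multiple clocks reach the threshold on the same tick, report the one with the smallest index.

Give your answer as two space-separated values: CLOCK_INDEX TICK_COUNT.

clock 0: start=1, rate=2.0, needs 24-1 = 23; ticks = ceil(23/2.0) = ceil(11.5000) = 12; reading at tick 12 = 1 + 2.0*12 = 25.0000
clock 1: start=0, rate=1.25, needs 24-0 = 24; ticks = ceil(24/1.25) = ceil(19.2000) = 20; reading at tick 20 = 0 + 1.25*20 = 25.0000
clock 2: start=2, rate=0.9, needs 24-2 = 22; ticks = ceil(22/0.9) = ceil(24.4444) = 25; reading at tick 25 = 2 + 0.9*25 = 24.5000
Minimum tick count = 12; winners = [0]; smallest index = 0

Answer: 0 12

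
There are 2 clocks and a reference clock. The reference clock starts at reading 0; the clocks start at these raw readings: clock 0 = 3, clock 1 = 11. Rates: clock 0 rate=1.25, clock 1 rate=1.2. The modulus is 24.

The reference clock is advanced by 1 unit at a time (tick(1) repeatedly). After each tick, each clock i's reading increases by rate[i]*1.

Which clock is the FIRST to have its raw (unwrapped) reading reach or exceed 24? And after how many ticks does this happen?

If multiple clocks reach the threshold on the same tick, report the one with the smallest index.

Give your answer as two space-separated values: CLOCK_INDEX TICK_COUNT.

Answer: 1 11

Derivation:
clock 0: start=3, rate=1.25, needs 24-3 = 21; ticks = ceil(21/1.25) = ceil(16.8000) = 17; reading at tick 17 = 3 + 1.25*17 = 24.2500
clock 1: start=11, rate=1.2, needs 24-11 = 13; ticks = ceil(13/1.2) = ceil(10.8333) = 11; reading at tick 11 = 11 + 1.2*11 = 24.2000
Minimum tick count = 11; winners = [1]; smallest index = 1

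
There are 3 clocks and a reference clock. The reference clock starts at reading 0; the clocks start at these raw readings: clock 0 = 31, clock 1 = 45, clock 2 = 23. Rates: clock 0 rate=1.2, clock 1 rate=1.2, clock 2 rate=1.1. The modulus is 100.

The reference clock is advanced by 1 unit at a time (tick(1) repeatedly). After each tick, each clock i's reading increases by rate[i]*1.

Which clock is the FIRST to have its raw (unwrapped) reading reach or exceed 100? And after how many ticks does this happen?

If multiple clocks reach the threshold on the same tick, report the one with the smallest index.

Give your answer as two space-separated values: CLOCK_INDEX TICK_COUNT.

clock 0: start=31, rate=1.2, needs 100-31 = 69; ticks = ceil(69/1.2) = ceil(57.5000) = 58; reading at tick 58 = 31 + 1.2*58 = 100.6000
clock 1: start=45, rate=1.2, needs 100-45 = 55; ticks = ceil(55/1.2) = ceil(45.8333) = 46; reading at tick 46 = 45 + 1.2*46 = 100.2000
clock 2: start=23, rate=1.1, needs 100-23 = 77; ticks = ceil(77/1.1) = ceil(70.0000) = 70; reading at tick 70 = 23 + 1.1*70 = 100.0000
Minimum tick count = 46; winners = [1]; smallest index = 1

Answer: 1 46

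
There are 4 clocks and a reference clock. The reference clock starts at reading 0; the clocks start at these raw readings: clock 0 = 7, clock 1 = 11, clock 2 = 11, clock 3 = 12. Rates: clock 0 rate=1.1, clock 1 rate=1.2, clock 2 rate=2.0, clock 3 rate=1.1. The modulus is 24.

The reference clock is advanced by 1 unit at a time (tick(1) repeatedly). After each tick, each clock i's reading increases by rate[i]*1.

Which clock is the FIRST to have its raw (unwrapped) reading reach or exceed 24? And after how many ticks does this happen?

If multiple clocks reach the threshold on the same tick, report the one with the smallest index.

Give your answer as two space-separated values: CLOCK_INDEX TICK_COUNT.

clock 0: start=7, rate=1.1, needs 24-7 = 17; ticks = ceil(17/1.1) = ceil(15.4545) = 16; reading at tick 16 = 7 + 1.1*16 = 24.6000
clock 1: start=11, rate=1.2, needs 24-11 = 13; ticks = ceil(13/1.2) = ceil(10.8333) = 11; reading at tick 11 = 11 + 1.2*11 = 24.2000
clock 2: start=11, rate=2.0, needs 24-11 = 13; ticks = ceil(13/2.0) = ceil(6.5000) = 7; reading at tick 7 = 11 + 2.0*7 = 25.0000
clock 3: start=12, rate=1.1, needs 24-12 = 12; ticks = ceil(12/1.1) = ceil(10.9091) = 11; reading at tick 11 = 12 + 1.1*11 = 24.1000
Minimum tick count = 7; winners = [2]; smallest index = 2

Answer: 2 7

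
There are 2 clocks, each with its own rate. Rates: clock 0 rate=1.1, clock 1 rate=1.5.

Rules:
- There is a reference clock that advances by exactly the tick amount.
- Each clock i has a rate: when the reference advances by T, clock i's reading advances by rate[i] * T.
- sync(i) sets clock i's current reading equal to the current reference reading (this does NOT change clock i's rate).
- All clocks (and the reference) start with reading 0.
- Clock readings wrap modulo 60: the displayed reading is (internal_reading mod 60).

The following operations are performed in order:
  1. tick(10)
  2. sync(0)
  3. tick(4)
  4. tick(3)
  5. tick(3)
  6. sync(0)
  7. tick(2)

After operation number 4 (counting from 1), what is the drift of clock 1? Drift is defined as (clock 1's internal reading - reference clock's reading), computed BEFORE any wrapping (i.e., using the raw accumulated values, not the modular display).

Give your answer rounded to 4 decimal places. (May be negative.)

Answer: 8.5000

Derivation:
After op 1 tick(10): ref=10.0000 raw=[11.0000 15.0000]
After op 2 sync(0): ref=10.0000 raw=[10.0000 15.0000]
After op 3 tick(4): ref=14.0000 raw=[14.4000 21.0000]
After op 4 tick(3): ref=17.0000 raw=[17.7000 25.5000]
Drift of clock 1 after op 4: 25.5000 - 17.0000 = 8.5000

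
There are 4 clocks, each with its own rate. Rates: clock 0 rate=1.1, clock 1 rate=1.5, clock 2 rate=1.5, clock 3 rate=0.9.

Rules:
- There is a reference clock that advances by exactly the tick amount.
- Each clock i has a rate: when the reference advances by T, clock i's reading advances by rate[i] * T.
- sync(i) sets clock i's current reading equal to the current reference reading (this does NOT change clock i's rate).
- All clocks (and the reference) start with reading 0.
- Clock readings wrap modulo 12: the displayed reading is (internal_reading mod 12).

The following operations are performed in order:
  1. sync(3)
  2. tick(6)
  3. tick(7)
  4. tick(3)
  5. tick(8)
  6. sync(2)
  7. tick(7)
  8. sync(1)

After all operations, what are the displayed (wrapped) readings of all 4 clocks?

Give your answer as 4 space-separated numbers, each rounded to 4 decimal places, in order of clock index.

After op 1 sync(3): ref=0.0000 raw=[0.0000 0.0000 0.0000 0.0000]
After op 2 tick(6): ref=6.0000 raw=[6.6000 9.0000 9.0000 5.4000]
After op 3 tick(7): ref=13.0000 raw=[14.3000 19.5000 19.5000 11.7000]
After op 4 tick(3): ref=16.0000 raw=[17.6000 24.0000 24.0000 14.4000]
After op 5 tick(8): ref=24.0000 raw=[26.4000 36.0000 36.0000 21.6000]
After op 6 sync(2): ref=24.0000 raw=[26.4000 36.0000 24.0000 21.6000]
After op 7 tick(7): ref=31.0000 raw=[34.1000 46.5000 34.5000 27.9000]
After op 8 sync(1): ref=31.0000 raw=[34.1000 31.0000 34.5000 27.9000]
Wrap final raw readings (mod 12): 34.1000 mod 12 = 10.1000; 31.0000 mod 12 = 7.0000; 34.5000 mod 12 = 10.5000; 27.9000 mod 12 = 3.9000

Answer: 10.1000 7.0000 10.5000 3.9000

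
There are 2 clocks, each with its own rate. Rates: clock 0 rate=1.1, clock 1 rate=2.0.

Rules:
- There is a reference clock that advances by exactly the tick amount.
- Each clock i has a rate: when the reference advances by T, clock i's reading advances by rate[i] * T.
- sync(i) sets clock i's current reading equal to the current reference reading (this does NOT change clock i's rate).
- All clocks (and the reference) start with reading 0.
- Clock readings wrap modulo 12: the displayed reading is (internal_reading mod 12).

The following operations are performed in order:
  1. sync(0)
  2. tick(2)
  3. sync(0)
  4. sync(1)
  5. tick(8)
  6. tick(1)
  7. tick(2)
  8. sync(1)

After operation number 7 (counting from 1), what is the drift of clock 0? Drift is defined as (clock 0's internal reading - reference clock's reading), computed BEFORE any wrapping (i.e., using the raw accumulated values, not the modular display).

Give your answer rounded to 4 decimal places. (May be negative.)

After op 1 sync(0): ref=0.0000 raw=[0.0000 0.0000]
After op 2 tick(2): ref=2.0000 raw=[2.2000 4.0000]
After op 3 sync(0): ref=2.0000 raw=[2.0000 4.0000]
After op 4 sync(1): ref=2.0000 raw=[2.0000 2.0000]
After op 5 tick(8): ref=10.0000 raw=[10.8000 18.0000]
After op 6 tick(1): ref=11.0000 raw=[11.9000 20.0000]
After op 7 tick(2): ref=13.0000 raw=[14.1000 24.0000]
Drift of clock 0 after op 7: 14.1000 - 13.0000 = 1.1000

Answer: 1.1000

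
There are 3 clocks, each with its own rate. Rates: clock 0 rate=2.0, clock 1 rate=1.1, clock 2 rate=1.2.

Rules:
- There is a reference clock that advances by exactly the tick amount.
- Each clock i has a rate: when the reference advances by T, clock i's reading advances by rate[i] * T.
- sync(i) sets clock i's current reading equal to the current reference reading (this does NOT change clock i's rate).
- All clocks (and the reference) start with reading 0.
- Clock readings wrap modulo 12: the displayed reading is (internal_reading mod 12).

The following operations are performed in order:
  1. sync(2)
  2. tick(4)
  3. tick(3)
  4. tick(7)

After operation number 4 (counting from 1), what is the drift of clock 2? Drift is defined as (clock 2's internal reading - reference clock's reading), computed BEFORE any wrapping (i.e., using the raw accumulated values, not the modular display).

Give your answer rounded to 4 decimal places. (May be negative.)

After op 1 sync(2): ref=0.0000 raw=[0.0000 0.0000 0.0000]
After op 2 tick(4): ref=4.0000 raw=[8.0000 4.4000 4.8000]
After op 3 tick(3): ref=7.0000 raw=[14.0000 7.7000 8.4000]
After op 4 tick(7): ref=14.0000 raw=[28.0000 15.4000 16.8000]
Drift of clock 2 after op 4: 16.8000 - 14.0000 = 2.8000

Answer: 2.8000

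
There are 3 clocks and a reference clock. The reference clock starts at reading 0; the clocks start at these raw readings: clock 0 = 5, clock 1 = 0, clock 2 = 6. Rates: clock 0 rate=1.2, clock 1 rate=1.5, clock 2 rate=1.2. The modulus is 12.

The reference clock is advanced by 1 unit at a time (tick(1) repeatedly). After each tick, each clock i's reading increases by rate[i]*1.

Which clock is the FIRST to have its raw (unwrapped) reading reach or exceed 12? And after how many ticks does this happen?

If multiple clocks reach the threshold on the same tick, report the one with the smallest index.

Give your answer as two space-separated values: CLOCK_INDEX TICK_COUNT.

clock 0: start=5, rate=1.2, needs 12-5 = 7; ticks = ceil(7/1.2) = ceil(5.8333) = 6; reading at tick 6 = 5 + 1.2*6 = 12.2000
clock 1: start=0, rate=1.5, needs 12-0 = 12; ticks = ceil(12/1.5) = ceil(8.0000) = 8; reading at tick 8 = 0 + 1.5*8 = 12.0000
clock 2: start=6, rate=1.2, needs 12-6 = 6; ticks = ceil(6/1.2) = ceil(5.0000) = 5; reading at tick 5 = 6 + 1.2*5 = 12.0000
Minimum tick count = 5; winners = [2]; smallest index = 2

Answer: 2 5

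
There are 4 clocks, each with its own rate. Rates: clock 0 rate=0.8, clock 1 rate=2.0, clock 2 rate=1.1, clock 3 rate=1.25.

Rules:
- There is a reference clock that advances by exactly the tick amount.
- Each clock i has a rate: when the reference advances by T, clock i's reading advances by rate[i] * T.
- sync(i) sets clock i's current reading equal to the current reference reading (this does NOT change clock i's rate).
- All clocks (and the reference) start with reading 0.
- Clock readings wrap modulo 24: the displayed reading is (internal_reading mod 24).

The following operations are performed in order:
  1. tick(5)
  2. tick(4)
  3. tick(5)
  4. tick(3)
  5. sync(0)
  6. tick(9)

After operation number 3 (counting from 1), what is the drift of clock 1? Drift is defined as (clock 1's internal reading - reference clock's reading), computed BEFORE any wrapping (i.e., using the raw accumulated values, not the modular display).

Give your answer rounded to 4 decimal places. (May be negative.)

Answer: 14.0000

Derivation:
After op 1 tick(5): ref=5.0000 raw=[4.0000 10.0000 5.5000 6.2500]
After op 2 tick(4): ref=9.0000 raw=[7.2000 18.0000 9.9000 11.2500]
After op 3 tick(5): ref=14.0000 raw=[11.2000 28.0000 15.4000 17.5000]
Drift of clock 1 after op 3: 28.0000 - 14.0000 = 14.0000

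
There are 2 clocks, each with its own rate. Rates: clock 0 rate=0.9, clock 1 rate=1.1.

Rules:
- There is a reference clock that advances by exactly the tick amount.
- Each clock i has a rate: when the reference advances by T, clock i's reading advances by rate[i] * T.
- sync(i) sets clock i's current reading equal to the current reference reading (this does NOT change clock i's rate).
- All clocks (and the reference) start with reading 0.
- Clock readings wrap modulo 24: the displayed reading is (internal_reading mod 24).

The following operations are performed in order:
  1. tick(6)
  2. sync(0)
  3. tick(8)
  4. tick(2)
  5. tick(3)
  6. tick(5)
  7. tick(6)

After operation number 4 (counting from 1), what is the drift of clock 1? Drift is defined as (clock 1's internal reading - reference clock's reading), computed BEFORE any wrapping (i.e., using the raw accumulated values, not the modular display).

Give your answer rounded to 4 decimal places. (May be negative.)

After op 1 tick(6): ref=6.0000 raw=[5.4000 6.6000]
After op 2 sync(0): ref=6.0000 raw=[6.0000 6.6000]
After op 3 tick(8): ref=14.0000 raw=[13.2000 15.4000]
After op 4 tick(2): ref=16.0000 raw=[15.0000 17.6000]
Drift of clock 1 after op 4: 17.6000 - 16.0000 = 1.6000

Answer: 1.6000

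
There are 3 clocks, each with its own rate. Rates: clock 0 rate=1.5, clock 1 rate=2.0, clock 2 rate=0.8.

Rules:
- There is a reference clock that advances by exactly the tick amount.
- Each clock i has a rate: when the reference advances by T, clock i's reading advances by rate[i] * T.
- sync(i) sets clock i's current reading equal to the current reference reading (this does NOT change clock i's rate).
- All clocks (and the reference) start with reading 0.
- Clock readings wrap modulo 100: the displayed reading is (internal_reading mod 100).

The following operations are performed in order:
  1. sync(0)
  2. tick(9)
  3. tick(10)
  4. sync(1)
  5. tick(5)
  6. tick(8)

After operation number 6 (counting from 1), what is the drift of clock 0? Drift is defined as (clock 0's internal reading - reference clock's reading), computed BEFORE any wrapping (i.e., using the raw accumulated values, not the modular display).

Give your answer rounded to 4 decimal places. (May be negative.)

Answer: 16.0000

Derivation:
After op 1 sync(0): ref=0.0000 raw=[0.0000 0.0000 0.0000]
After op 2 tick(9): ref=9.0000 raw=[13.5000 18.0000 7.2000]
After op 3 tick(10): ref=19.0000 raw=[28.5000 38.0000 15.2000]
After op 4 sync(1): ref=19.0000 raw=[28.5000 19.0000 15.2000]
After op 5 tick(5): ref=24.0000 raw=[36.0000 29.0000 19.2000]
After op 6 tick(8): ref=32.0000 raw=[48.0000 45.0000 25.6000]
Drift of clock 0 after op 6: 48.0000 - 32.0000 = 16.0000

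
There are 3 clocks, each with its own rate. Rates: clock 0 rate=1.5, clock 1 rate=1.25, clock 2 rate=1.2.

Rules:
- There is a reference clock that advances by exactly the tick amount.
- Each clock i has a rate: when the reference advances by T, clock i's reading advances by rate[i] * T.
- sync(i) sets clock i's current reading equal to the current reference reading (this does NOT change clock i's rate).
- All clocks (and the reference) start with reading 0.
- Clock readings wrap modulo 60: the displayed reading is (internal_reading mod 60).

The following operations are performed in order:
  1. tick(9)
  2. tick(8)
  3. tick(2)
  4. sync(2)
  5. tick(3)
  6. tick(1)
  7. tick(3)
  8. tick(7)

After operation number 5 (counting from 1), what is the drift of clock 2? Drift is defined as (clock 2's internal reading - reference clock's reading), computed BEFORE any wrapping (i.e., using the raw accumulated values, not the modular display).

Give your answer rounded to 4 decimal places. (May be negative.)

Answer: 0.6000

Derivation:
After op 1 tick(9): ref=9.0000 raw=[13.5000 11.2500 10.8000]
After op 2 tick(8): ref=17.0000 raw=[25.5000 21.2500 20.4000]
After op 3 tick(2): ref=19.0000 raw=[28.5000 23.7500 22.8000]
After op 4 sync(2): ref=19.0000 raw=[28.5000 23.7500 19.0000]
After op 5 tick(3): ref=22.0000 raw=[33.0000 27.5000 22.6000]
Drift of clock 2 after op 5: 22.6000 - 22.0000 = 0.6000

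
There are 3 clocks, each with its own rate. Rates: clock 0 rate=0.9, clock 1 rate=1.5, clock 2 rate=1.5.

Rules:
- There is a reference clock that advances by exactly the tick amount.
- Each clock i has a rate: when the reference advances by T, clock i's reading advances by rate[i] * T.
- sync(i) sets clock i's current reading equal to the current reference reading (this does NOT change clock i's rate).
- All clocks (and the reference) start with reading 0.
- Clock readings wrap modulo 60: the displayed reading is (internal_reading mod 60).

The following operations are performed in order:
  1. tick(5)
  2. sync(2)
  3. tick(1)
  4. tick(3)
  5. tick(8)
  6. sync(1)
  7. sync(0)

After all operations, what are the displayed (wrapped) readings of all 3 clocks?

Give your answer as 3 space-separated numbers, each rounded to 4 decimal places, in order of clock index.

Answer: 17.0000 17.0000 23.0000

Derivation:
After op 1 tick(5): ref=5.0000 raw=[4.5000 7.5000 7.5000]
After op 2 sync(2): ref=5.0000 raw=[4.5000 7.5000 5.0000]
After op 3 tick(1): ref=6.0000 raw=[5.4000 9.0000 6.5000]
After op 4 tick(3): ref=9.0000 raw=[8.1000 13.5000 11.0000]
After op 5 tick(8): ref=17.0000 raw=[15.3000 25.5000 23.0000]
After op 6 sync(1): ref=17.0000 raw=[15.3000 17.0000 23.0000]
After op 7 sync(0): ref=17.0000 raw=[17.0000 17.0000 23.0000]
Wrap final raw readings (mod 60): 17.0000 mod 60 = 17.0000; 17.0000 mod 60 = 17.0000; 23.0000 mod 60 = 23.0000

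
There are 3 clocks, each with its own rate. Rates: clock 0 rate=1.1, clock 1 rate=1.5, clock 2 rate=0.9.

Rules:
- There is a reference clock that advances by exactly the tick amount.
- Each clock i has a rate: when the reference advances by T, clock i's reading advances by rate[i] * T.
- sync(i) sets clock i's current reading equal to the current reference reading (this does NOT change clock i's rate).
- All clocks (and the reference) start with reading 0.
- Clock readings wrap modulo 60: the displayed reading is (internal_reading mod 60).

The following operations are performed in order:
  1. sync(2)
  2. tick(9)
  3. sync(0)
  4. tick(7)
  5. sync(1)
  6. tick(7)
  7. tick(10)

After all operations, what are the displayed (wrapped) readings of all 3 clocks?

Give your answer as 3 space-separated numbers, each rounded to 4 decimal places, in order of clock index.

After op 1 sync(2): ref=0.0000 raw=[0.0000 0.0000 0.0000]
After op 2 tick(9): ref=9.0000 raw=[9.9000 13.5000 8.1000]
After op 3 sync(0): ref=9.0000 raw=[9.0000 13.5000 8.1000]
After op 4 tick(7): ref=16.0000 raw=[16.7000 24.0000 14.4000]
After op 5 sync(1): ref=16.0000 raw=[16.7000 16.0000 14.4000]
After op 6 tick(7): ref=23.0000 raw=[24.4000 26.5000 20.7000]
After op 7 tick(10): ref=33.0000 raw=[35.4000 41.5000 29.7000]
Wrap final raw readings (mod 60): 35.4000 mod 60 = 35.4000; 41.5000 mod 60 = 41.5000; 29.7000 mod 60 = 29.7000

Answer: 35.4000 41.5000 29.7000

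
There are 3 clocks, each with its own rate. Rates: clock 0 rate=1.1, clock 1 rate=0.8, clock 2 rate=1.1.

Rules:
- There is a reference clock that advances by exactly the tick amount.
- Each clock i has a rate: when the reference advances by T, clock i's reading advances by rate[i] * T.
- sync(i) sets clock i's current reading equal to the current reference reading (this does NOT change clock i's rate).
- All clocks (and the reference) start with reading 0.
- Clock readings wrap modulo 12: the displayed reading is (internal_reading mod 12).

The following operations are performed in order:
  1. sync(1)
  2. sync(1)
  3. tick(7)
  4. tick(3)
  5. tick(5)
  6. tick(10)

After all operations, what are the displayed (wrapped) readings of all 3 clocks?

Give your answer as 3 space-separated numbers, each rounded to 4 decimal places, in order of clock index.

After op 1 sync(1): ref=0.0000 raw=[0.0000 0.0000 0.0000]
After op 2 sync(1): ref=0.0000 raw=[0.0000 0.0000 0.0000]
After op 3 tick(7): ref=7.0000 raw=[7.7000 5.6000 7.7000]
After op 4 tick(3): ref=10.0000 raw=[11.0000 8.0000 11.0000]
After op 5 tick(5): ref=15.0000 raw=[16.5000 12.0000 16.5000]
After op 6 tick(10): ref=25.0000 raw=[27.5000 20.0000 27.5000]
Wrap final raw readings (mod 12): 27.5000 mod 12 = 3.5000; 20.0000 mod 12 = 8.0000; 27.5000 mod 12 = 3.5000

Answer: 3.5000 8.0000 3.5000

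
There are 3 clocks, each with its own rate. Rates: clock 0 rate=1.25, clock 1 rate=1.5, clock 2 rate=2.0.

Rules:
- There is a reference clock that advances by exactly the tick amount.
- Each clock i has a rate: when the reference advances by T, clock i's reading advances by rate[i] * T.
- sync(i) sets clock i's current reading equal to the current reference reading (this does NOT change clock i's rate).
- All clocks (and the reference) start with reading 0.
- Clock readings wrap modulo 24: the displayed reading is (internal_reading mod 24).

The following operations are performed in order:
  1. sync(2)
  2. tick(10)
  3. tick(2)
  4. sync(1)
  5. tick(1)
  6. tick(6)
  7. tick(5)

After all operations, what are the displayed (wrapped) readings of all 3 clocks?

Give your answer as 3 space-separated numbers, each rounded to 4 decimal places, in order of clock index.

After op 1 sync(2): ref=0.0000 raw=[0.0000 0.0000 0.0000]
After op 2 tick(10): ref=10.0000 raw=[12.5000 15.0000 20.0000]
After op 3 tick(2): ref=12.0000 raw=[15.0000 18.0000 24.0000]
After op 4 sync(1): ref=12.0000 raw=[15.0000 12.0000 24.0000]
After op 5 tick(1): ref=13.0000 raw=[16.2500 13.5000 26.0000]
After op 6 tick(6): ref=19.0000 raw=[23.7500 22.5000 38.0000]
After op 7 tick(5): ref=24.0000 raw=[30.0000 30.0000 48.0000]
Wrap final raw readings (mod 24): 30.0000 mod 24 = 6.0000; 30.0000 mod 24 = 6.0000; 48.0000 mod 24 = 0.0000

Answer: 6.0000 6.0000 0.0000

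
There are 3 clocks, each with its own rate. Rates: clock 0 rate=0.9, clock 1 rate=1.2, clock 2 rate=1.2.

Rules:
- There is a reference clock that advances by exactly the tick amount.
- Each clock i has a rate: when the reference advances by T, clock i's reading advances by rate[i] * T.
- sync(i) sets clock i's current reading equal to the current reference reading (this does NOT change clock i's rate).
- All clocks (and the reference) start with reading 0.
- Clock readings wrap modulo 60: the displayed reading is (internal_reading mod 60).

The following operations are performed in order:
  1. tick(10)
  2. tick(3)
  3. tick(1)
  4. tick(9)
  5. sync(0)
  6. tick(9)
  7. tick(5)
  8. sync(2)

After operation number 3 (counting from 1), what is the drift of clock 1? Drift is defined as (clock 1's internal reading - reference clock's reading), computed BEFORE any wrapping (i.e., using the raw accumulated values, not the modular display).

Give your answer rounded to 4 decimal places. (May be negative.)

Answer: 2.8000

Derivation:
After op 1 tick(10): ref=10.0000 raw=[9.0000 12.0000 12.0000]
After op 2 tick(3): ref=13.0000 raw=[11.7000 15.6000 15.6000]
After op 3 tick(1): ref=14.0000 raw=[12.6000 16.8000 16.8000]
Drift of clock 1 after op 3: 16.8000 - 14.0000 = 2.8000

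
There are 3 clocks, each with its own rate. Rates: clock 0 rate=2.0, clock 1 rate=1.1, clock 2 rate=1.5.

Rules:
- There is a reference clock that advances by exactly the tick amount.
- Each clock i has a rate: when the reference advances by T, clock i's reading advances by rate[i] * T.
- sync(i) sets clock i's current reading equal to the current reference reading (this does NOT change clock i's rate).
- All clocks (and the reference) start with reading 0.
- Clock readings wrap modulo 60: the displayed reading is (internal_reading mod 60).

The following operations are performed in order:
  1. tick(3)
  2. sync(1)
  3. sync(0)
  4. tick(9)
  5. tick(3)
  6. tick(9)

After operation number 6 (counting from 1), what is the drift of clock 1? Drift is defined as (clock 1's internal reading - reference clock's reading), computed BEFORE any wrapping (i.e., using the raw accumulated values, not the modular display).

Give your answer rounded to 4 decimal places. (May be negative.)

Answer: 2.1000

Derivation:
After op 1 tick(3): ref=3.0000 raw=[6.0000 3.3000 4.5000]
After op 2 sync(1): ref=3.0000 raw=[6.0000 3.0000 4.5000]
After op 3 sync(0): ref=3.0000 raw=[3.0000 3.0000 4.5000]
After op 4 tick(9): ref=12.0000 raw=[21.0000 12.9000 18.0000]
After op 5 tick(3): ref=15.0000 raw=[27.0000 16.2000 22.5000]
After op 6 tick(9): ref=24.0000 raw=[45.0000 26.1000 36.0000]
Drift of clock 1 after op 6: 26.1000 - 24.0000 = 2.1000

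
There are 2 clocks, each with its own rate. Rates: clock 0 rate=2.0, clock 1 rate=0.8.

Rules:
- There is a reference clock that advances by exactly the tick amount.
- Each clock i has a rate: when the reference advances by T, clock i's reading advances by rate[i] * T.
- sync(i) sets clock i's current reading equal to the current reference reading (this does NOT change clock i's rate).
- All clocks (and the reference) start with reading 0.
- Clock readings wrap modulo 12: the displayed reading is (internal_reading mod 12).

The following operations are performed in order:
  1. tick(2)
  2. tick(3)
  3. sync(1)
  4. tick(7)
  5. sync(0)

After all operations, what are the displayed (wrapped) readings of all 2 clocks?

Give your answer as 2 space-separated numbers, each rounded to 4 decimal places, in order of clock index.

Answer: 0.0000 10.6000

Derivation:
After op 1 tick(2): ref=2.0000 raw=[4.0000 1.6000]
After op 2 tick(3): ref=5.0000 raw=[10.0000 4.0000]
After op 3 sync(1): ref=5.0000 raw=[10.0000 5.0000]
After op 4 tick(7): ref=12.0000 raw=[24.0000 10.6000]
After op 5 sync(0): ref=12.0000 raw=[12.0000 10.6000]
Wrap final raw readings (mod 12): 12.0000 mod 12 = 0.0000; 10.6000 mod 12 = 10.6000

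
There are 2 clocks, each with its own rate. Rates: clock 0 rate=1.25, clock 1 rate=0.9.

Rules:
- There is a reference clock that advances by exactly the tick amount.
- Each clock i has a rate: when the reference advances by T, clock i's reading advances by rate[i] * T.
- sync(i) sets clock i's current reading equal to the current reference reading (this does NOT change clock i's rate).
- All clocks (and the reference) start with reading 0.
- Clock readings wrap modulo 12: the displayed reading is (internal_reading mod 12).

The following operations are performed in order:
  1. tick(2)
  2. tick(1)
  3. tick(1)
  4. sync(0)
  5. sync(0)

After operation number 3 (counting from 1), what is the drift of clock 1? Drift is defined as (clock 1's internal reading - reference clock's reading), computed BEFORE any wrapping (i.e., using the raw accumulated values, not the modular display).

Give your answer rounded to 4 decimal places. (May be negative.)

After op 1 tick(2): ref=2.0000 raw=[2.5000 1.8000]
After op 2 tick(1): ref=3.0000 raw=[3.7500 2.7000]
After op 3 tick(1): ref=4.0000 raw=[5.0000 3.6000]
Drift of clock 1 after op 3: 3.6000 - 4.0000 = -0.4000

Answer: -0.4000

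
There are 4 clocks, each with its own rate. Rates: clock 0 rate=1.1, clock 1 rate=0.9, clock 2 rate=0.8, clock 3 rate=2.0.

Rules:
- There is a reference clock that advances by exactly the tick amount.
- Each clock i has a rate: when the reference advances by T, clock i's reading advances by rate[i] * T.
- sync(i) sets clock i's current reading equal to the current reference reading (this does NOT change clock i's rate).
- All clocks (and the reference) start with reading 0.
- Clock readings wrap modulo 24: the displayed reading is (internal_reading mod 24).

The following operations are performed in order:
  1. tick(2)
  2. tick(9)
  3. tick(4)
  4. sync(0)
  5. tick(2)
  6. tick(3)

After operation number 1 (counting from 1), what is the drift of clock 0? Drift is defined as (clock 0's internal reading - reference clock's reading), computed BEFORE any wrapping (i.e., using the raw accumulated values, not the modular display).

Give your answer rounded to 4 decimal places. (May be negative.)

Answer: 0.2000

Derivation:
After op 1 tick(2): ref=2.0000 raw=[2.2000 1.8000 1.6000 4.0000]
Drift of clock 0 after op 1: 2.2000 - 2.0000 = 0.2000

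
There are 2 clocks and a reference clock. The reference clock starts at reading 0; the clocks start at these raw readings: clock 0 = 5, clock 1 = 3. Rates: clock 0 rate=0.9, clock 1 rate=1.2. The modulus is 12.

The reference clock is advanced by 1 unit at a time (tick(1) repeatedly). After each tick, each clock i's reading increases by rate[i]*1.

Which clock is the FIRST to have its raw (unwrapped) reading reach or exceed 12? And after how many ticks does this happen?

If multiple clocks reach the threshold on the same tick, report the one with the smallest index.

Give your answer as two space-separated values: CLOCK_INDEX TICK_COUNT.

Answer: 0 8

Derivation:
clock 0: start=5, rate=0.9, needs 12-5 = 7; ticks = ceil(7/0.9) = ceil(7.7778) = 8; reading at tick 8 = 5 + 0.9*8 = 12.2000
clock 1: start=3, rate=1.2, needs 12-3 = 9; ticks = ceil(9/1.2) = ceil(7.5000) = 8; reading at tick 8 = 3 + 1.2*8 = 12.6000
Minimum tick count = 8; winners = [0, 1]; smallest index = 0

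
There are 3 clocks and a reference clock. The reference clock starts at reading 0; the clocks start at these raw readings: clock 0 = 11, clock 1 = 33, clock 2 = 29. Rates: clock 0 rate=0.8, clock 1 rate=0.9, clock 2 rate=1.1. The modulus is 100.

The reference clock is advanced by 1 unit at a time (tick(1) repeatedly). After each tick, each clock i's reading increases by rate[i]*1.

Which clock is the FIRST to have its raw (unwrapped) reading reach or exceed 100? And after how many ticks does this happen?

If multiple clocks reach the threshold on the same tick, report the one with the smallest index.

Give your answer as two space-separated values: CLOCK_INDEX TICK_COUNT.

clock 0: start=11, rate=0.8, needs 100-11 = 89; ticks = ceil(89/0.8) = ceil(111.2500) = 112; reading at tick 112 = 11 + 0.8*112 = 100.6000
clock 1: start=33, rate=0.9, needs 100-33 = 67; ticks = ceil(67/0.9) = ceil(74.4444) = 75; reading at tick 75 = 33 + 0.9*75 = 100.5000
clock 2: start=29, rate=1.1, needs 100-29 = 71; ticks = ceil(71/1.1) = ceil(64.5455) = 65; reading at tick 65 = 29 + 1.1*65 = 100.5000
Minimum tick count = 65; winners = [2]; smallest index = 2

Answer: 2 65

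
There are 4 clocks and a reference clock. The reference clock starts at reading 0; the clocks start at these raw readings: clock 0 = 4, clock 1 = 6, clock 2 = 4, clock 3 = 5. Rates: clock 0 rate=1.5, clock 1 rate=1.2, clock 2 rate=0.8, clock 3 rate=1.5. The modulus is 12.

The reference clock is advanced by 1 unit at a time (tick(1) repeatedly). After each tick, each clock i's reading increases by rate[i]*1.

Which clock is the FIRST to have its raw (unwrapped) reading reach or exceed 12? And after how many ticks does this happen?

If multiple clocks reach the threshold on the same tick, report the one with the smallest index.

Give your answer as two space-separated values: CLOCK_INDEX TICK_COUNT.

clock 0: start=4, rate=1.5, needs 12-4 = 8; ticks = ceil(8/1.5) = ceil(5.3333) = 6; reading at tick 6 = 4 + 1.5*6 = 13.0000
clock 1: start=6, rate=1.2, needs 12-6 = 6; ticks = ceil(6/1.2) = ceil(5.0000) = 5; reading at tick 5 = 6 + 1.2*5 = 12.0000
clock 2: start=4, rate=0.8, needs 12-4 = 8; ticks = ceil(8/0.8) = ceil(10.0000) = 10; reading at tick 10 = 4 + 0.8*10 = 12.0000
clock 3: start=5, rate=1.5, needs 12-5 = 7; ticks = ceil(7/1.5) = ceil(4.6667) = 5; reading at tick 5 = 5 + 1.5*5 = 12.5000
Minimum tick count = 5; winners = [1, 3]; smallest index = 1

Answer: 1 5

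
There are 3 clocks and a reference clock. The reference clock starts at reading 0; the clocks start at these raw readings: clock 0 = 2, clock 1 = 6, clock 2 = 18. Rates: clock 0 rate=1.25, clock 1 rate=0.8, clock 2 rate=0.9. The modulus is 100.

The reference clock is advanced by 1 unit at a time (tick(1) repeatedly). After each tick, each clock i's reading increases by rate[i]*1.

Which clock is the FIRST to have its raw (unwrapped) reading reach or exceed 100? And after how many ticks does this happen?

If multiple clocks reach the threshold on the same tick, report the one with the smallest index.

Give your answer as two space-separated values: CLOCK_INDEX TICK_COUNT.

clock 0: start=2, rate=1.25, needs 100-2 = 98; ticks = ceil(98/1.25) = ceil(78.4000) = 79; reading at tick 79 = 2 + 1.25*79 = 100.7500
clock 1: start=6, rate=0.8, needs 100-6 = 94; ticks = ceil(94/0.8) = ceil(117.5000) = 118; reading at tick 118 = 6 + 0.8*118 = 100.4000
clock 2: start=18, rate=0.9, needs 100-18 = 82; ticks = ceil(82/0.9) = ceil(91.1111) = 92; reading at tick 92 = 18 + 0.9*92 = 100.8000
Minimum tick count = 79; winners = [0]; smallest index = 0

Answer: 0 79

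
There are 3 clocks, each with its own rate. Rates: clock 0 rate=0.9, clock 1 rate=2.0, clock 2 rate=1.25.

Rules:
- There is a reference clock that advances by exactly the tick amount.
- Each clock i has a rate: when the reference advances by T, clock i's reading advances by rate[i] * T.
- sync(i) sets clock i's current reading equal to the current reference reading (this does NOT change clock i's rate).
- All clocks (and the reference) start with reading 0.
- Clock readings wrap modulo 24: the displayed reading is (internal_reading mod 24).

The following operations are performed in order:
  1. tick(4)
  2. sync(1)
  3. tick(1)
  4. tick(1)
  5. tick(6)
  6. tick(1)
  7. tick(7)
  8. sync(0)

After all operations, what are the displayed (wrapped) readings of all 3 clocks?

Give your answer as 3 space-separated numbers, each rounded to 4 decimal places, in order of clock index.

After op 1 tick(4): ref=4.0000 raw=[3.6000 8.0000 5.0000]
After op 2 sync(1): ref=4.0000 raw=[3.6000 4.0000 5.0000]
After op 3 tick(1): ref=5.0000 raw=[4.5000 6.0000 6.2500]
After op 4 tick(1): ref=6.0000 raw=[5.4000 8.0000 7.5000]
After op 5 tick(6): ref=12.0000 raw=[10.8000 20.0000 15.0000]
After op 6 tick(1): ref=13.0000 raw=[11.7000 22.0000 16.2500]
After op 7 tick(7): ref=20.0000 raw=[18.0000 36.0000 25.0000]
After op 8 sync(0): ref=20.0000 raw=[20.0000 36.0000 25.0000]
Wrap final raw readings (mod 24): 20.0000 mod 24 = 20.0000; 36.0000 mod 24 = 12.0000; 25.0000 mod 24 = 1.0000

Answer: 20.0000 12.0000 1.0000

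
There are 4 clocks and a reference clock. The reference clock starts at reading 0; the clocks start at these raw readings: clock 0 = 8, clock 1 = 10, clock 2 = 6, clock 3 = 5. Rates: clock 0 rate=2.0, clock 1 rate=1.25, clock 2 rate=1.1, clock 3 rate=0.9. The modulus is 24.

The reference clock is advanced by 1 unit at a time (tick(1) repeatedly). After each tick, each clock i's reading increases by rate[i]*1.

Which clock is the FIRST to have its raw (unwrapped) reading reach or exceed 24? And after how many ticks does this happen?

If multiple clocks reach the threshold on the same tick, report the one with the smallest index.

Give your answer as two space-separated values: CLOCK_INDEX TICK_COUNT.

Answer: 0 8

Derivation:
clock 0: start=8, rate=2.0, needs 24-8 = 16; ticks = ceil(16/2.0) = ceil(8.0000) = 8; reading at tick 8 = 8 + 2.0*8 = 24.0000
clock 1: start=10, rate=1.25, needs 24-10 = 14; ticks = ceil(14/1.25) = ceil(11.2000) = 12; reading at tick 12 = 10 + 1.25*12 = 25.0000
clock 2: start=6, rate=1.1, needs 24-6 = 18; ticks = ceil(18/1.1) = ceil(16.3636) = 17; reading at tick 17 = 6 + 1.1*17 = 24.7000
clock 3: start=5, rate=0.9, needs 24-5 = 19; ticks = ceil(19/0.9) = ceil(21.1111) = 22; reading at tick 22 = 5 + 0.9*22 = 24.8000
Minimum tick count = 8; winners = [0]; smallest index = 0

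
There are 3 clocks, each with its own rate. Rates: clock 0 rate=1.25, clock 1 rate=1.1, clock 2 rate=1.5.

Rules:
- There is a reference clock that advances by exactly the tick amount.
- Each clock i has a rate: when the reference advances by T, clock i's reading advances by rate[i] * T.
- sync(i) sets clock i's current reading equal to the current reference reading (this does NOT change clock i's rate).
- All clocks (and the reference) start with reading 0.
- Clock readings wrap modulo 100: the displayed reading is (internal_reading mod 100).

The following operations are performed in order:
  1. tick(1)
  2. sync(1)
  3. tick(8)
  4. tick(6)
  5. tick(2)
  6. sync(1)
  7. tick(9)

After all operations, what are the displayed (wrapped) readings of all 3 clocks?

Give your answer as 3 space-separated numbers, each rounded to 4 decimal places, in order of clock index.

Answer: 32.5000 26.9000 39.0000

Derivation:
After op 1 tick(1): ref=1.0000 raw=[1.2500 1.1000 1.5000]
After op 2 sync(1): ref=1.0000 raw=[1.2500 1.0000 1.5000]
After op 3 tick(8): ref=9.0000 raw=[11.2500 9.8000 13.5000]
After op 4 tick(6): ref=15.0000 raw=[18.7500 16.4000 22.5000]
After op 5 tick(2): ref=17.0000 raw=[21.2500 18.6000 25.5000]
After op 6 sync(1): ref=17.0000 raw=[21.2500 17.0000 25.5000]
After op 7 tick(9): ref=26.0000 raw=[32.5000 26.9000 39.0000]
Wrap final raw readings (mod 100): 32.5000 mod 100 = 32.5000; 26.9000 mod 100 = 26.9000; 39.0000 mod 100 = 39.0000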